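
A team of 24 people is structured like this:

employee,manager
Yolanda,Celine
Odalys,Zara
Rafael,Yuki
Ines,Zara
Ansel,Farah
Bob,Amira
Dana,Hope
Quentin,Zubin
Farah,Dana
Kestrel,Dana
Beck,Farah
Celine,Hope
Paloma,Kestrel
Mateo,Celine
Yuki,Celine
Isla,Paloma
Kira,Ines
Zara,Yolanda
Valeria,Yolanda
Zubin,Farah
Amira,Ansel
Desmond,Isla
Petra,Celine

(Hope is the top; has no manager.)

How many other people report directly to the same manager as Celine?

Celine reports to Hope. Hope's other direct reports are Dana — 1 peer.

1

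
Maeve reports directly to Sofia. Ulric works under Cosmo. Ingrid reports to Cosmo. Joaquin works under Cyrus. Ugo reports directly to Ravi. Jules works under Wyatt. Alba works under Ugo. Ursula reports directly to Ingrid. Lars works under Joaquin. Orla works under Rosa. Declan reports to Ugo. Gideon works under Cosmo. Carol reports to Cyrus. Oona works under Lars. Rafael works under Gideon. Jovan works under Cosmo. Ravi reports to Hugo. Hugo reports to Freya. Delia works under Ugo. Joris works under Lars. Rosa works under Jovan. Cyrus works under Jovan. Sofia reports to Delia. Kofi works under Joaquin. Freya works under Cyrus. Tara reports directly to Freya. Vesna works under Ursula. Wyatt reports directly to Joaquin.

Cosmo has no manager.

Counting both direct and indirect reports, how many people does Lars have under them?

Lars directly manages Joris, Oona. Joris has no reports. Oona has no reports. So Lars's organization is 2 direct reports plus everyone under them: 1 + 1 = 2.

2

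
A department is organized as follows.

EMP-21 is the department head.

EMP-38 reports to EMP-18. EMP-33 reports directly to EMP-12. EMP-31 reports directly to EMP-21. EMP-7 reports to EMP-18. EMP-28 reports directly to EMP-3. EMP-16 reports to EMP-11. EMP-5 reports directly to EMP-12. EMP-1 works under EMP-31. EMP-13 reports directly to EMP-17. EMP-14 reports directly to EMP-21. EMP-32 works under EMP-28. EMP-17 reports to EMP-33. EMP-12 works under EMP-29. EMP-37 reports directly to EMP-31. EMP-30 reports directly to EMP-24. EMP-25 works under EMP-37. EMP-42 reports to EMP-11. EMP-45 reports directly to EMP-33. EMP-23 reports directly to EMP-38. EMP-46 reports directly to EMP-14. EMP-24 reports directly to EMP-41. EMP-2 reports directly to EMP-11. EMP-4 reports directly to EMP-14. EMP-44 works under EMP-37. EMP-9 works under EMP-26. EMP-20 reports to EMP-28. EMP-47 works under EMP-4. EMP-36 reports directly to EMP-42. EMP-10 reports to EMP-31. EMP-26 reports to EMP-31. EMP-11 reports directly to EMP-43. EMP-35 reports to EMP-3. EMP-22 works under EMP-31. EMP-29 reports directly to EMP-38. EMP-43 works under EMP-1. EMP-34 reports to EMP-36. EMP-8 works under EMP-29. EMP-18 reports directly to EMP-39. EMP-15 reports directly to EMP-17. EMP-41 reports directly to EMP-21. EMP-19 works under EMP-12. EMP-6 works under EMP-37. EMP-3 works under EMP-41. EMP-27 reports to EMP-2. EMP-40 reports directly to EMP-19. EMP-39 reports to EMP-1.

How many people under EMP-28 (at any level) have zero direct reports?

2

The people in EMP-28's organization with no one reporting to them are EMP-32, EMP-20. That is 2.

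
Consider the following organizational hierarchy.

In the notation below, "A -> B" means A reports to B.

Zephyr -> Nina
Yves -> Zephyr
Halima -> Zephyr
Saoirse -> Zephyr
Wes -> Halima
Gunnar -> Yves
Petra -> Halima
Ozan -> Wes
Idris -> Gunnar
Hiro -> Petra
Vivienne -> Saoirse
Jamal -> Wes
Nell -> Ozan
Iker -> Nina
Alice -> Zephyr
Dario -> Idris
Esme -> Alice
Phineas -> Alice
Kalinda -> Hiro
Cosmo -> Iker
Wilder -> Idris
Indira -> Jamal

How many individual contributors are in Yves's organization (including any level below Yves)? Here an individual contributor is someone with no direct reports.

2

The people in Yves's organization with no one reporting to them are Wilder, Dario. That is 2.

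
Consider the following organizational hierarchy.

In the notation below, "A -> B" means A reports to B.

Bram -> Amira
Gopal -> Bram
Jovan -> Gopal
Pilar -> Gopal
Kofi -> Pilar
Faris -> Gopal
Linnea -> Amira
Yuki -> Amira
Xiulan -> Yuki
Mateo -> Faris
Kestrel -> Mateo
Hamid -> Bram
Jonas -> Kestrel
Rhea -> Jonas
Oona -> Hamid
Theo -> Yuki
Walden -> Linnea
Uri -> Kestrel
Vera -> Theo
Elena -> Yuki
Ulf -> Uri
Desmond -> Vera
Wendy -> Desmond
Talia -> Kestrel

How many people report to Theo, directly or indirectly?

Theo directly manages Vera. Under Vera: Desmond, Wendy (2). That's 3 in total.

3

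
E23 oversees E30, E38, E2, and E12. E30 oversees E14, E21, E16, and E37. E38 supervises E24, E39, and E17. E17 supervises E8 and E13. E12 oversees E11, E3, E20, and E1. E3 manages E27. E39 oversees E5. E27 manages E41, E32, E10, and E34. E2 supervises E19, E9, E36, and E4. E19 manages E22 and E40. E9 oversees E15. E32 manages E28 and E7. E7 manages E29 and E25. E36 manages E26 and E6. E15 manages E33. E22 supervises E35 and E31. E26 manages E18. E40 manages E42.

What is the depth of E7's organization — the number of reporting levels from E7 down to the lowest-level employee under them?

1

The longest chain under E7 runs E7 → E25, which is 1 level below E7.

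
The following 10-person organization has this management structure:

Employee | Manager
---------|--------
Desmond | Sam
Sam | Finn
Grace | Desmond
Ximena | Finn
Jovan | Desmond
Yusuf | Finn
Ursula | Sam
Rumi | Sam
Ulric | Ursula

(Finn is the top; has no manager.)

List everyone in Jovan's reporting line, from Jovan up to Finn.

Jovan -> Desmond -> Sam -> Finn

Jovan reports to Desmond. Desmond reports to Sam. Sam reports to Finn. Finn is at the top.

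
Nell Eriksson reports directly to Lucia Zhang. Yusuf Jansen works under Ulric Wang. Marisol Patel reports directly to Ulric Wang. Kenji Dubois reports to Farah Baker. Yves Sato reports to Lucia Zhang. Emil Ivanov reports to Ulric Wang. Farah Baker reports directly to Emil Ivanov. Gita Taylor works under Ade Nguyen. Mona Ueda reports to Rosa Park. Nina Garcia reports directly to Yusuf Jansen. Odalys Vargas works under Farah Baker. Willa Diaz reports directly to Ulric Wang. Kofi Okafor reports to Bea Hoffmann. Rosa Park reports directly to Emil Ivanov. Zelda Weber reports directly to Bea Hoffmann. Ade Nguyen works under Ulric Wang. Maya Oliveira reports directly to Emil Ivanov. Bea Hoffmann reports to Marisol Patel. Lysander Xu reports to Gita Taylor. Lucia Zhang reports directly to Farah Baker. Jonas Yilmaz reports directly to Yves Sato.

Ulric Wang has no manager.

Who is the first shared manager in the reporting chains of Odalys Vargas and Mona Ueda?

Emil Ivanov

Odalys Vargas's chain of managers is Farah Baker, Emil Ivanov, Ulric Wang. Mona Ueda's chain of managers is Rosa Park, Emil Ivanov, Ulric Wang. The first manager that appears in both chains is Emil Ivanov.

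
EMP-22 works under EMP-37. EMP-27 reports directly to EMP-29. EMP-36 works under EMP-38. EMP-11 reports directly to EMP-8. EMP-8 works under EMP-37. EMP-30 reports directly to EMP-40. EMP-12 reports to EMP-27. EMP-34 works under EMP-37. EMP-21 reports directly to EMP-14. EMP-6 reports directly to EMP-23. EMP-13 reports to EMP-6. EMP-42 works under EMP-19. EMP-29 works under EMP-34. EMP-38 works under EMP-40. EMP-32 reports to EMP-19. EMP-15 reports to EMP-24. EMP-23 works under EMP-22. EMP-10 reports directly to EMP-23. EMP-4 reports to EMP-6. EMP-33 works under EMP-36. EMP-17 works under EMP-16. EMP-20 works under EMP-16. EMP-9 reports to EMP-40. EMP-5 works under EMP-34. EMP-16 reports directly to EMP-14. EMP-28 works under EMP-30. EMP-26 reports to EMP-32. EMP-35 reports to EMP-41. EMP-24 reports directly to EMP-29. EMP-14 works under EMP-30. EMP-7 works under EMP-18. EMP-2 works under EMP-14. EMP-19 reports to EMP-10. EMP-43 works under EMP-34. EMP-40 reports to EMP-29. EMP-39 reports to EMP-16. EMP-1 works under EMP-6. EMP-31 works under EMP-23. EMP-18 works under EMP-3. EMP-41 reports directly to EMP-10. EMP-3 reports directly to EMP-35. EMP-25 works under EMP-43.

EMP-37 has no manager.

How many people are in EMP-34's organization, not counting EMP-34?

22

EMP-34 directly manages EMP-29, EMP-43, EMP-5. Under EMP-29: EMP-27, EMP-12, EMP-24, EMP-15, EMP-40, EMP-9, EMP-38, EMP-36, EMP-33, EMP-30, EMP-28, EMP-14, EMP-16, EMP-17, EMP-20, EMP-39, EMP-2, EMP-21 (18). Under EMP-43: EMP-25 (1). EMP-5 has no reports. So EMP-34's organization is 3 direct reports plus everyone under them: 19 + 2 + 1 = 22.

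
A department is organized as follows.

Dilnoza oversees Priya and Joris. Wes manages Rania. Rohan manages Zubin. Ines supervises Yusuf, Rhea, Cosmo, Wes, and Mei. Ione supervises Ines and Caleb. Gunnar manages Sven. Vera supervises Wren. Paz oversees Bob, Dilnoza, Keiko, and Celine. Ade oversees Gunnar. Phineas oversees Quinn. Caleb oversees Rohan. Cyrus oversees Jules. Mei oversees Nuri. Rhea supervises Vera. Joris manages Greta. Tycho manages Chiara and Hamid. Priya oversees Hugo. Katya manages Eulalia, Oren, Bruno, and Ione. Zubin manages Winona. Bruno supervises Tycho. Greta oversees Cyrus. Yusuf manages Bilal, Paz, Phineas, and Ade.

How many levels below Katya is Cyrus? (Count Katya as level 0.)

Chain from Cyrus up to Katya: Cyrus → Greta → Joris → Dilnoza → Paz → Yusuf → Ines → Ione → Katya. That is 8 steps up, so Cyrus is 8 levels below Katya.

8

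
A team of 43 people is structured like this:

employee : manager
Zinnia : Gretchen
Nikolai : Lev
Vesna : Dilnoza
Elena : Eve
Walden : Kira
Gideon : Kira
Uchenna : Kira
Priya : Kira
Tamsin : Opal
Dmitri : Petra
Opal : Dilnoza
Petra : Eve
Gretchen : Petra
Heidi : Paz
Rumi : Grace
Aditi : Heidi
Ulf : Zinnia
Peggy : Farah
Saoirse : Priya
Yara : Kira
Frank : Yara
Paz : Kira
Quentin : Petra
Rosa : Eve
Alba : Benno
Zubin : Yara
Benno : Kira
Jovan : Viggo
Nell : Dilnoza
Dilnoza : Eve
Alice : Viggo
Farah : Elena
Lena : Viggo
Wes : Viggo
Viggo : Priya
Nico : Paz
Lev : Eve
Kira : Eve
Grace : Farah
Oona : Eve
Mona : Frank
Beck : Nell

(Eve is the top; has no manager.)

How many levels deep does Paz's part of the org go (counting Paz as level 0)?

The longest chain under Paz runs Paz → Heidi → Aditi, which is 2 levels below Paz.

2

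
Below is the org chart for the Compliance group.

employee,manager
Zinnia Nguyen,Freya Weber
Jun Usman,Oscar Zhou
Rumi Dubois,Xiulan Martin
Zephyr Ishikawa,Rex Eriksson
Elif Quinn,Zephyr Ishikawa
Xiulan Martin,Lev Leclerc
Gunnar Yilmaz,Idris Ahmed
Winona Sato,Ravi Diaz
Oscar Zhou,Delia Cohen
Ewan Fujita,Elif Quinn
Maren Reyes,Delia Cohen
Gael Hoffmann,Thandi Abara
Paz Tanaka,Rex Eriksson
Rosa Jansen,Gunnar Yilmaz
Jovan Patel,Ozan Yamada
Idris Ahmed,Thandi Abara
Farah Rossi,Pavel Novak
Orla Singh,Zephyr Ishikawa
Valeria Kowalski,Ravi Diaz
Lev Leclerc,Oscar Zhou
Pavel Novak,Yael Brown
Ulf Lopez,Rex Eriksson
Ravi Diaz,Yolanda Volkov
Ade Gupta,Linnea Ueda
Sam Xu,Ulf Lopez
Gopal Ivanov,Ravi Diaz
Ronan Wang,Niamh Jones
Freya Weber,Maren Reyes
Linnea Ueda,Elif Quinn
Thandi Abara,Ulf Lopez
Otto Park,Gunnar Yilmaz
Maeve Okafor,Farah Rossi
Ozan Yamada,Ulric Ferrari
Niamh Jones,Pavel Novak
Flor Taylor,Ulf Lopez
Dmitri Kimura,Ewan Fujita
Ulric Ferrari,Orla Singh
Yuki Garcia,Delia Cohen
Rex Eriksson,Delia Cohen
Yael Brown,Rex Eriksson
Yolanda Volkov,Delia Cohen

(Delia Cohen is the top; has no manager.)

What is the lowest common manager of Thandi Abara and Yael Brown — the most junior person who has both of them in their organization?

Thandi Abara's chain of managers is Ulf Lopez, Rex Eriksson, Delia Cohen. Yael Brown's chain of managers is Rex Eriksson, Delia Cohen. The first manager that appears in both chains is Rex Eriksson.

Rex Eriksson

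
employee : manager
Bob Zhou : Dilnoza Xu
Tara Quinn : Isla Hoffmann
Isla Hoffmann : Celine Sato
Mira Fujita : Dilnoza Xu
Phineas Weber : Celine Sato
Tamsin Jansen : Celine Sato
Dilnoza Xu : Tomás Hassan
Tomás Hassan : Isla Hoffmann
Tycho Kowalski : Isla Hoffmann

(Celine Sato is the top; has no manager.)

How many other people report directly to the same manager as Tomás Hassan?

Tomás Hassan reports to Isla Hoffmann. Isla Hoffmann's other direct reports are Tycho Kowalski, Tara Quinn — 2 peers.

2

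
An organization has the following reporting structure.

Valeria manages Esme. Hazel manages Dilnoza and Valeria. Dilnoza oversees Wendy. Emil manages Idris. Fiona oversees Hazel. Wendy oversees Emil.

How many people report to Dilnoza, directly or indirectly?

Dilnoza directly manages Wendy. Under Wendy: Emil, Idris (2). That's 3 in total.

3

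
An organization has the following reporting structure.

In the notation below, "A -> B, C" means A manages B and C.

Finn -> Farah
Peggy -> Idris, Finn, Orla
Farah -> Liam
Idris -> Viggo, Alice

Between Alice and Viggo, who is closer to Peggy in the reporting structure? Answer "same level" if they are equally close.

Both Alice and Viggo are 2 levels below Peggy.

same level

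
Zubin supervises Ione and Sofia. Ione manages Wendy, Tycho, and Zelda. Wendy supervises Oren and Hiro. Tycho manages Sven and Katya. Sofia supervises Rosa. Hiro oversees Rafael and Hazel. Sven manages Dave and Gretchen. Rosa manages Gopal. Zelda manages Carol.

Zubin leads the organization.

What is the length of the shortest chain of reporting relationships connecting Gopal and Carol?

Gopal is 3 levels below Zubin, and Carol is 3 levels below Zubin (their lowest common manager). The shortest path runs up from Gopal to Zubin and back down to Carol: 3 + 3 = 6 links.

6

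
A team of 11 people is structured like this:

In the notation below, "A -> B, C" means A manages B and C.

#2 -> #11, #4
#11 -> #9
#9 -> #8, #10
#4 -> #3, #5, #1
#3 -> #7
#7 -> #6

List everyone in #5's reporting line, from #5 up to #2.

#5 -> #4 -> #2

#5 reports to #4. #4 reports to #2. #2 is at the top.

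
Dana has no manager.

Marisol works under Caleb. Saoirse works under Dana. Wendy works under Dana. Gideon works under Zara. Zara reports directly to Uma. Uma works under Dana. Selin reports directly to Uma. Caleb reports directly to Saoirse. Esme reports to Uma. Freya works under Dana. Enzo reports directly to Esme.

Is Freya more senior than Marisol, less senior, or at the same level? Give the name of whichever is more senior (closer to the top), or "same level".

Freya is 1 level below Dana; Marisol is 3. Freya is higher.

Freya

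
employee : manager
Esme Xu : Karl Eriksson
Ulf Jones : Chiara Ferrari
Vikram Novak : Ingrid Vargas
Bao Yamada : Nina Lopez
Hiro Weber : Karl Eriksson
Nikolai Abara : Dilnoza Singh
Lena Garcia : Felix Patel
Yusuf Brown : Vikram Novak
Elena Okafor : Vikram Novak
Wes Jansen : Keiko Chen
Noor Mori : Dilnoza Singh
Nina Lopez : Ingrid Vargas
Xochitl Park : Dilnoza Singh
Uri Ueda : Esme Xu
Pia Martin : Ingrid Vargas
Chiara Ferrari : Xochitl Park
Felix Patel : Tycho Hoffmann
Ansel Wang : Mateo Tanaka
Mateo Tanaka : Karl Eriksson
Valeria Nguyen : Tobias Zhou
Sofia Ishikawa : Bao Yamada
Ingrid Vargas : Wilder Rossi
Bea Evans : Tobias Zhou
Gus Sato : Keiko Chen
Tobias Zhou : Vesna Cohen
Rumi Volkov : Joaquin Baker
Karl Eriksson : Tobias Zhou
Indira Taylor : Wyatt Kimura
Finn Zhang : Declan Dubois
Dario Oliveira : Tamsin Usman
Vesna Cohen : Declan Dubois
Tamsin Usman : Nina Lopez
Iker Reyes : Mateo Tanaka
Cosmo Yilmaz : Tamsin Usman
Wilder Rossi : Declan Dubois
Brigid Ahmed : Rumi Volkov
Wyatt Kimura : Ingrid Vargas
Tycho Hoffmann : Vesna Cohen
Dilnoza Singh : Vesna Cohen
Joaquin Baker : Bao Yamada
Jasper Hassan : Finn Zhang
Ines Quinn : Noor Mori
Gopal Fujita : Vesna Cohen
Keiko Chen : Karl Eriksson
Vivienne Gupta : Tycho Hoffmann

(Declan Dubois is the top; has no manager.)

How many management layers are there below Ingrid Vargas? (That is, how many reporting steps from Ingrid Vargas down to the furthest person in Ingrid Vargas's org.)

The longest chain under Ingrid Vargas runs Ingrid Vargas → Nina Lopez → Bao Yamada → Joaquin Baker → Rumi Volkov → Brigid Ahmed, which is 5 levels below Ingrid Vargas.

5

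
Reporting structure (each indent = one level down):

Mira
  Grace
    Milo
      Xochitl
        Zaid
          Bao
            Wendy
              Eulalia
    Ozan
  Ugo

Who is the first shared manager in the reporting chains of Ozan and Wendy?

Grace

Ozan's chain of managers is Grace, Mira. Wendy's chain of managers is Bao, Zaid, Xochitl, Milo, Grace, Mira. The first manager that appears in both chains is Grace.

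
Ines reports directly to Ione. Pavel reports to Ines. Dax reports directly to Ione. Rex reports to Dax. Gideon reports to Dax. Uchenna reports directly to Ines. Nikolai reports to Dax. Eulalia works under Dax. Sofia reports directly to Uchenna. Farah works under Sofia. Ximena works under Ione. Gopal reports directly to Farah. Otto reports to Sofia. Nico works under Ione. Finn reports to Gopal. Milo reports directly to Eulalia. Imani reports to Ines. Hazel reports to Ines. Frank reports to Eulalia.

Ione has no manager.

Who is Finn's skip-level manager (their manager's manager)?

Farah

Finn reports to Gopal, and Gopal reports to Farah. So Finn's skip-level manager is Farah.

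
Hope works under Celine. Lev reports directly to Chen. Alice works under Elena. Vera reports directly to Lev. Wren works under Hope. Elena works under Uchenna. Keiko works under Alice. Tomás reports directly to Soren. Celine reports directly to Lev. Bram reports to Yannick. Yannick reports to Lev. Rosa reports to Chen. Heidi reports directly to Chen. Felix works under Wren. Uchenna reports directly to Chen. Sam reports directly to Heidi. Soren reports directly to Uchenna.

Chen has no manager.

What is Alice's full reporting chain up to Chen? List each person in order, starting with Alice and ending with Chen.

Alice reports to Elena. Elena reports to Uchenna. Uchenna reports to Chen. Chen is at the top.

Alice -> Elena -> Uchenna -> Chen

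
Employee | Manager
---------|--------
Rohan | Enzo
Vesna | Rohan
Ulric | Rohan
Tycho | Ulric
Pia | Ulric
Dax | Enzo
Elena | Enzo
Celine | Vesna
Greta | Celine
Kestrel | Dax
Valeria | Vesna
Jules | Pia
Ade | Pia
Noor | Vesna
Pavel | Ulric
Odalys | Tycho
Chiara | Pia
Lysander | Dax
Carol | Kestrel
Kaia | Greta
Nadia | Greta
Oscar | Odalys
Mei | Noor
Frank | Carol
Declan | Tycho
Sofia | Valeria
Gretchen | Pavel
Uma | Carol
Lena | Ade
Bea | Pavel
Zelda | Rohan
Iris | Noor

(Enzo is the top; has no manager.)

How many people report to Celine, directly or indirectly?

Celine directly manages Greta. Under Greta: Nadia, Kaia (2). That's 3 in total.

3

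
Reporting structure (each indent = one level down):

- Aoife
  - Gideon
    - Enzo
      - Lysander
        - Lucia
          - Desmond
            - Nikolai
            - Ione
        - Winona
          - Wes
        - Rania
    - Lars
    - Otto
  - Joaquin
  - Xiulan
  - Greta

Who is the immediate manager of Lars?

Gideon

Lars reports directly to Gideon.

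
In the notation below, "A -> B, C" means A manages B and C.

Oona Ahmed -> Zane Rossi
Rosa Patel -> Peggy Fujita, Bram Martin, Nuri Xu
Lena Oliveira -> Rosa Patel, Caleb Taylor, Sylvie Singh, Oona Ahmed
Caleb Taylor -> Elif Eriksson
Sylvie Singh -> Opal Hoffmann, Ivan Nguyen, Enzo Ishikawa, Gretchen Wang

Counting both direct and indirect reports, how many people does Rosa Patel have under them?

Rosa Patel directly manages Peggy Fujita, Bram Martin, Nuri Xu. Peggy Fujita has no reports. Bram Martin has no reports. Nuri Xu has no reports. So Rosa Patel's organization is 3 direct reports plus everyone under them: 1 + 1 + 1 = 3.

3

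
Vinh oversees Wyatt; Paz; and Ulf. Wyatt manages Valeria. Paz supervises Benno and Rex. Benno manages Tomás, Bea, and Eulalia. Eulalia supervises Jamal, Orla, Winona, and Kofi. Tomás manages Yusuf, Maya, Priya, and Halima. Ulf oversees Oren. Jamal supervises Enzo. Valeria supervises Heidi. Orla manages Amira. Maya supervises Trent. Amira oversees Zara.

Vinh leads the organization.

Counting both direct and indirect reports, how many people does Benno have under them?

15

Benno directly manages Eulalia, Tomás, Bea. Under Eulalia: Kofi, Winona, Orla, Amira, Zara, Jamal, Enzo (7). Under Tomás: Halima, Priya, Maya, Trent, Yusuf (5). Bea has no reports. So Benno's organization is 3 direct reports plus everyone under them: 8 + 6 + 1 = 15.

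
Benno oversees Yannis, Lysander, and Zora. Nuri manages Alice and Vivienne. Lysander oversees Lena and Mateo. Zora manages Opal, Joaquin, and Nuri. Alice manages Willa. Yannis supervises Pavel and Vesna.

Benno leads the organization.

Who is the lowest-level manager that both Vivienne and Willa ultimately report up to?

Vivienne's chain of managers is Nuri, Zora, Benno. Willa's chain of managers is Alice, Nuri, Zora, Benno. The first manager that appears in both chains is Nuri.

Nuri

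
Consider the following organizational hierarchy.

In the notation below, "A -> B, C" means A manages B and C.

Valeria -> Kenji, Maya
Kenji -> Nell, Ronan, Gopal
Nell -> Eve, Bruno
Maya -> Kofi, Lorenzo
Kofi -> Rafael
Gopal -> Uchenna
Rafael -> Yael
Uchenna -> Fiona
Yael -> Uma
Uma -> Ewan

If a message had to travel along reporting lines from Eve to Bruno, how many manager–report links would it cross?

2

Eve is 1 level below Nell, and Bruno is 1 level below Nell (their lowest common manager). The shortest path runs up from Eve to Nell and back down to Bruno: 1 + 1 = 2 links.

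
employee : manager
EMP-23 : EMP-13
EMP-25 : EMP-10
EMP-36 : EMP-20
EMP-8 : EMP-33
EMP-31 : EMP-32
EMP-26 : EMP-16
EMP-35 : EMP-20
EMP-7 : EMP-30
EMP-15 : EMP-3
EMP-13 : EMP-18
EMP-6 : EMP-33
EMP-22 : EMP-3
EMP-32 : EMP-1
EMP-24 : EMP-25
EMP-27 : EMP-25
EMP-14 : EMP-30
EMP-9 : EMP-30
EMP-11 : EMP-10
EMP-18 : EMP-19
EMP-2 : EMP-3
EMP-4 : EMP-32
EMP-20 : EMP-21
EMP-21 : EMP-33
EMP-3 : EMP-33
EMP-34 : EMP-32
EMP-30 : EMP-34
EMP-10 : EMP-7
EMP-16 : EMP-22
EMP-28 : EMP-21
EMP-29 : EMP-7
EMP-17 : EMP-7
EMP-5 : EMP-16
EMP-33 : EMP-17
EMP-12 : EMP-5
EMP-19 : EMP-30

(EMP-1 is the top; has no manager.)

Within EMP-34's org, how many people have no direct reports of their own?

16

The people in EMP-34's organization with no one reporting to them are EMP-14, EMP-9, EMP-29, EMP-11, EMP-27, EMP-24, EMP-6, EMP-8, EMP-15, EMP-12, EMP-26, EMP-2, EMP-28, EMP-36, EMP-35, EMP-23. That is 16.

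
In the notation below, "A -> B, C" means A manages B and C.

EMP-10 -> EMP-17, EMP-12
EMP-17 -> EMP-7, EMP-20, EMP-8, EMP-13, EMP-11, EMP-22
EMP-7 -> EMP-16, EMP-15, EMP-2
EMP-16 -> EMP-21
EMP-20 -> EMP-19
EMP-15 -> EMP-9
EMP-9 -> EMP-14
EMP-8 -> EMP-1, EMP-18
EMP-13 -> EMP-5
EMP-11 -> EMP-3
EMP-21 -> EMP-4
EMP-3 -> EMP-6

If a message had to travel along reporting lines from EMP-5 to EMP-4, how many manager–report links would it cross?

6

EMP-5 is 2 levels below EMP-17, and EMP-4 is 4 levels below EMP-17 (their lowest common manager). The shortest path runs up from EMP-5 to EMP-17 and back down to EMP-4: 2 + 4 = 6 links.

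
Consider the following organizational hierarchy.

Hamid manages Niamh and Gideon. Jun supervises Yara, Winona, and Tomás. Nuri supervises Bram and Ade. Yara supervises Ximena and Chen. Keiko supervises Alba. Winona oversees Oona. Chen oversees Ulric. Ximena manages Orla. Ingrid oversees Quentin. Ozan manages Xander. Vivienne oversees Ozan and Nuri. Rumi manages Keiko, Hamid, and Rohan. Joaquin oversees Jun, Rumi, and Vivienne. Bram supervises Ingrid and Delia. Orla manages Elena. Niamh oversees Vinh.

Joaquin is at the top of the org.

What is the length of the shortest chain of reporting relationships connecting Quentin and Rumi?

6

Quentin is 5 levels below Joaquin, and Rumi is 1 level below Joaquin (their lowest common manager). The shortest path runs up from Quentin to Joaquin and back down to Rumi: 5 + 1 = 6 links.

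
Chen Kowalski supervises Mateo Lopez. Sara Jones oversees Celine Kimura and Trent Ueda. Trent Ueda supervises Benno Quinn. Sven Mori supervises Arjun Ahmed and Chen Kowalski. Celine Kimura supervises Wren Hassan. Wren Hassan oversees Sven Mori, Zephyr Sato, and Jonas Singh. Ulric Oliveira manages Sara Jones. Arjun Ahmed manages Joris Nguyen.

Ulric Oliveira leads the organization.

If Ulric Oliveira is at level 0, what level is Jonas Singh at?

Chain from Jonas Singh up to Ulric Oliveira: Jonas Singh → Wren Hassan → Celine Kimura → Sara Jones → Ulric Oliveira. That is 4 steps up, so Jonas Singh is 4 levels below Ulric Oliveira.

4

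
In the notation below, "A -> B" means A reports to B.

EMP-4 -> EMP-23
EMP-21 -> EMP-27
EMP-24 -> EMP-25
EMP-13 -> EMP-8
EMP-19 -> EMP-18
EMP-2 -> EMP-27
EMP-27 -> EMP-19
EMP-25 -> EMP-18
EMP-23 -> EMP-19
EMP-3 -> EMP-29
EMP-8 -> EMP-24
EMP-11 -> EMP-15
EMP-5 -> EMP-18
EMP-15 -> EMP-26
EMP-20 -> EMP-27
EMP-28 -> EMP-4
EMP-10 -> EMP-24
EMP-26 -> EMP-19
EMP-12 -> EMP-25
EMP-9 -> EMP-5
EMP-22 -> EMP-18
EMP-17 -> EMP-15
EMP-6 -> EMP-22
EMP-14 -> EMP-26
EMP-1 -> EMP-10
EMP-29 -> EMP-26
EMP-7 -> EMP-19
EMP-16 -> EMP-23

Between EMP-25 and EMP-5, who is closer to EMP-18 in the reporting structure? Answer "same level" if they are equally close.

Both EMP-25 and EMP-5 are 1 level below EMP-18.

same level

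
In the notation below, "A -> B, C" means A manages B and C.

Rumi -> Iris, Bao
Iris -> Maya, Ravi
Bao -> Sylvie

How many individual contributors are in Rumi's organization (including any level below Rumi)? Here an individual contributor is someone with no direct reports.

3

The people in Rumi's organization with no one reporting to them are Sylvie, Ravi, Maya. That is 3.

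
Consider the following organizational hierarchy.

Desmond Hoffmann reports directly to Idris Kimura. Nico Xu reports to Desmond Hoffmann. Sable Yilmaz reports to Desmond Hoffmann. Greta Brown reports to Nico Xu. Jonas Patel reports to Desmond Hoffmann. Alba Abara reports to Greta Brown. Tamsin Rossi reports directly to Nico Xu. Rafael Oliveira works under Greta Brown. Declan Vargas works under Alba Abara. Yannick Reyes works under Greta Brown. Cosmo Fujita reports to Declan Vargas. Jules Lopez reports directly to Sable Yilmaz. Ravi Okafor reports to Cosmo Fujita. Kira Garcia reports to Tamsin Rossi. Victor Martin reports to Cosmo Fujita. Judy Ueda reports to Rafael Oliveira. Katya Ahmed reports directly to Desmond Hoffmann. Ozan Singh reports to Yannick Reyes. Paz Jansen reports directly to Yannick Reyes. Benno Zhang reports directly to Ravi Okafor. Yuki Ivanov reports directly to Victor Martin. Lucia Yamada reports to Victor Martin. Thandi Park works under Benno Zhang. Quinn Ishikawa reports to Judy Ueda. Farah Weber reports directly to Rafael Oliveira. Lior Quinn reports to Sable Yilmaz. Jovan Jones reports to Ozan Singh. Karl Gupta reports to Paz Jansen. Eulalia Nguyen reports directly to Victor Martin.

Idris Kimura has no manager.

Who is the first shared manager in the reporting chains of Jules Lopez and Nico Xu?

Desmond Hoffmann

Jules Lopez's chain of managers is Sable Yilmaz, Desmond Hoffmann, Idris Kimura. Nico Xu's chain of managers is Desmond Hoffmann, Idris Kimura. The first manager that appears in both chains is Desmond Hoffmann.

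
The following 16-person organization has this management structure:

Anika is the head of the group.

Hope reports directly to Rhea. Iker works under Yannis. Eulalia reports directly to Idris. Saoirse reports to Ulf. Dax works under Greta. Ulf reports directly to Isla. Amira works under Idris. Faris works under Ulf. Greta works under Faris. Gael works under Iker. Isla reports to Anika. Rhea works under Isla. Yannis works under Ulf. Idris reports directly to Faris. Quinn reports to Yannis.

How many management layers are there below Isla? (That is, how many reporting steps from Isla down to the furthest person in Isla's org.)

4

The longest chain under Isla runs Isla → Ulf → Faris → Idris → Amira, which is 4 levels below Isla.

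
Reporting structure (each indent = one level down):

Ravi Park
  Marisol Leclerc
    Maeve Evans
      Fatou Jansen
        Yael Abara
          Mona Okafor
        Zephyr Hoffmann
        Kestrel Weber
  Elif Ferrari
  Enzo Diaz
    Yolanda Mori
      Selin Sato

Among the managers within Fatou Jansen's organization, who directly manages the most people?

Fatou Jansen

Direct-report counts within Fatou Jansen's organization: Fatou Jansen has 3; Yael Abara has 1. The largest is 3, held by Fatou Jansen.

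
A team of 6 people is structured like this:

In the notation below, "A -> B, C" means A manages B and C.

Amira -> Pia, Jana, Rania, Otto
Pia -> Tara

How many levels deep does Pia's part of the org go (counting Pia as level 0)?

The longest chain under Pia runs Pia → Tara, which is 1 level below Pia.

1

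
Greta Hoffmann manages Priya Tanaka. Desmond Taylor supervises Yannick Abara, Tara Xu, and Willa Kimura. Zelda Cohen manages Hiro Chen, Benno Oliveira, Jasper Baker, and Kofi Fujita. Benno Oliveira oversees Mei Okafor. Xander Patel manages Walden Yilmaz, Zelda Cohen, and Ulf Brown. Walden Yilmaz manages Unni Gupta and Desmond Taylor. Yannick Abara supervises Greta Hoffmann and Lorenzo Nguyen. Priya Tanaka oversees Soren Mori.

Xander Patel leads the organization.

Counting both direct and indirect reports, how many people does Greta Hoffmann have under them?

Greta Hoffmann directly manages Priya Tanaka. Under Priya Tanaka: Soren Mori (1). That's 2 in total.

2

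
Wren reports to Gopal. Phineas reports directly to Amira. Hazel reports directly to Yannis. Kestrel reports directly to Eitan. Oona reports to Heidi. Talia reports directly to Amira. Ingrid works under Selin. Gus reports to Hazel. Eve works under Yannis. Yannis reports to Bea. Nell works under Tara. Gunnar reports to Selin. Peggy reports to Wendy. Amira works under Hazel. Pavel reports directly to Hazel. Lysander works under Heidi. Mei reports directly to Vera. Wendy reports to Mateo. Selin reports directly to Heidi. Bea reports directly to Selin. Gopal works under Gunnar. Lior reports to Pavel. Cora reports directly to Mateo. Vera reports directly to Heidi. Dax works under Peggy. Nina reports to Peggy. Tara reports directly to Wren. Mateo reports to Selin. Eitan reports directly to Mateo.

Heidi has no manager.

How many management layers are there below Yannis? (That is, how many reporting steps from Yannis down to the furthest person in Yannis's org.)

3

The longest chain under Yannis runs Yannis → Hazel → Pavel → Lior, which is 3 levels below Yannis.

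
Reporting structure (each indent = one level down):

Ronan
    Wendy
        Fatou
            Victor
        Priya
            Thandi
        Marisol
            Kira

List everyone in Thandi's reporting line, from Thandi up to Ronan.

Thandi reports to Priya. Priya reports to Wendy. Wendy reports to Ronan. Ronan is at the top.

Thandi -> Priya -> Wendy -> Ronan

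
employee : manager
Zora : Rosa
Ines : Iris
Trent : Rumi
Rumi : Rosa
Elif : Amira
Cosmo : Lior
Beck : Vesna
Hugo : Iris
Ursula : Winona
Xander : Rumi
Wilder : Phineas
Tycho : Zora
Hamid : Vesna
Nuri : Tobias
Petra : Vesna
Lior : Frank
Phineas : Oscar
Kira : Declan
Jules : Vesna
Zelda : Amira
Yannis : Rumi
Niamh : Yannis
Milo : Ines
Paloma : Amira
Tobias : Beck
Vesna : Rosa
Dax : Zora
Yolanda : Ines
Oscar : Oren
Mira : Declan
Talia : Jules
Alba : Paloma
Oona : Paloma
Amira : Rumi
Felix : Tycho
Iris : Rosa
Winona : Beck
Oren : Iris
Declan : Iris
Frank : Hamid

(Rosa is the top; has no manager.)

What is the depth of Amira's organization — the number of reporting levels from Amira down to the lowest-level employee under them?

The longest chain under Amira runs Amira → Paloma → Oona, which is 2 levels below Amira.

2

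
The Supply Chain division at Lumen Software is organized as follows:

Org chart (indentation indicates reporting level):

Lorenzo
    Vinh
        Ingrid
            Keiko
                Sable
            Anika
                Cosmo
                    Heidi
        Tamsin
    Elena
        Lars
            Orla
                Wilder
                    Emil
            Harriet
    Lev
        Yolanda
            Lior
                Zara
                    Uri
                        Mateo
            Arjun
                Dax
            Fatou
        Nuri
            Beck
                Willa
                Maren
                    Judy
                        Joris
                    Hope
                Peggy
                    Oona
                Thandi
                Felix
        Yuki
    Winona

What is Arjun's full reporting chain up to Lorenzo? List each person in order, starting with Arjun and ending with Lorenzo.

Arjun -> Yolanda -> Lev -> Lorenzo

Arjun reports to Yolanda. Yolanda reports to Lev. Lev reports to Lorenzo. Lorenzo is at the top.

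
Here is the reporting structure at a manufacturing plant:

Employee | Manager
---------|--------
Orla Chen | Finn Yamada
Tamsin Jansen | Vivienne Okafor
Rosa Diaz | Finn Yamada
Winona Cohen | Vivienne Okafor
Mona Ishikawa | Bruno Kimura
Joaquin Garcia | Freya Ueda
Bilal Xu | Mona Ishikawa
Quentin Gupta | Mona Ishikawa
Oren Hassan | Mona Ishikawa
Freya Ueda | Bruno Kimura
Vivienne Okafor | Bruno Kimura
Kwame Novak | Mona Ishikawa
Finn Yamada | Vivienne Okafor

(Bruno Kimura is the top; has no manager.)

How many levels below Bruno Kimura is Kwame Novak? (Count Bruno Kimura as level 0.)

Chain from Kwame Novak up to Bruno Kimura: Kwame Novak → Mona Ishikawa → Bruno Kimura. That is 2 steps up, so Kwame Novak is 2 levels below Bruno Kimura.

2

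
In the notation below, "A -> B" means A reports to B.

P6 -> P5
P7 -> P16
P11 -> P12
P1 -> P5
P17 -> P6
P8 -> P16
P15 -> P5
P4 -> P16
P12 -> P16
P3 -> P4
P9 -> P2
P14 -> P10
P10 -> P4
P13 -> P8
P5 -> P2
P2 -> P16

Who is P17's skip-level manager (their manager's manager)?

P17 reports to P6, and P6 reports to P5. So P17's skip-level manager is P5.

P5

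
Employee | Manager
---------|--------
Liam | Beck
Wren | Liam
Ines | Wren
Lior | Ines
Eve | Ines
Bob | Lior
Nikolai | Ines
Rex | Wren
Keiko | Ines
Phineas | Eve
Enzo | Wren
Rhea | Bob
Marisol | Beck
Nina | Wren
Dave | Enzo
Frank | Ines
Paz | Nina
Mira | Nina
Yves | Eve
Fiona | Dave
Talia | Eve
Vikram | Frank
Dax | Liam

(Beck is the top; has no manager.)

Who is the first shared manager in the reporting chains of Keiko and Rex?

Wren

Keiko's chain of managers is Ines, Wren, Liam, Beck. Rex's chain of managers is Wren, Liam, Beck. The first manager that appears in both chains is Wren.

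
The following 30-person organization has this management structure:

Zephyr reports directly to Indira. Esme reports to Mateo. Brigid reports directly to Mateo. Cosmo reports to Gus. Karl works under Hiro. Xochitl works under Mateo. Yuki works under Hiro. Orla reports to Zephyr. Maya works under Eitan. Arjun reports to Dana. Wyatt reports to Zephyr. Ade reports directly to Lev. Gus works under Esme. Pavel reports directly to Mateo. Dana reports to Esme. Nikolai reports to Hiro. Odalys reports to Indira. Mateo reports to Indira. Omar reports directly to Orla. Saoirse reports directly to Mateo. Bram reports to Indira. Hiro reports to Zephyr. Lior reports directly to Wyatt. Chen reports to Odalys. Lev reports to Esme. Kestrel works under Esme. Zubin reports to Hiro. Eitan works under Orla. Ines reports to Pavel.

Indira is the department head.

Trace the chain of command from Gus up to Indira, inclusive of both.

Gus reports to Esme. Esme reports to Mateo. Mateo reports to Indira. Indira is at the top.

Gus -> Esme -> Mateo -> Indira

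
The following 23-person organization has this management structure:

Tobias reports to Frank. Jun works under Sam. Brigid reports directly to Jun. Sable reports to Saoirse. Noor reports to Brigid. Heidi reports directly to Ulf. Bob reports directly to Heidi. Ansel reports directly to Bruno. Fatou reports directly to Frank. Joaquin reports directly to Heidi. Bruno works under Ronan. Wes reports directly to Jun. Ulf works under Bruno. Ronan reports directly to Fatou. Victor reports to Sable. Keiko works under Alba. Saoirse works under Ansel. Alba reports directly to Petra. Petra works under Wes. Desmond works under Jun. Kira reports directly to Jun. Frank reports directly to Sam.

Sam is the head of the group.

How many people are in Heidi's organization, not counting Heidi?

Heidi directly manages Joaquin, Bob. Joaquin has no reports. Bob has no reports. So Heidi's organization is 2 direct reports plus everyone under them: 1 + 1 = 2.

2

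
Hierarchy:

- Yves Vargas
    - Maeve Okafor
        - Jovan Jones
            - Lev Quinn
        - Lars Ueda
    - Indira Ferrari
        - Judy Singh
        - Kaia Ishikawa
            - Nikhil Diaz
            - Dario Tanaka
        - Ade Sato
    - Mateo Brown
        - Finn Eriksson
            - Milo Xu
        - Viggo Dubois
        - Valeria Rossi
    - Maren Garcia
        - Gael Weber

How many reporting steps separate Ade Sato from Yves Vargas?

Chain from Ade Sato up to Yves Vargas: Ade Sato → Indira Ferrari → Yves Vargas. That is 2 steps up, so Ade Sato is 2 levels below Yves Vargas.

2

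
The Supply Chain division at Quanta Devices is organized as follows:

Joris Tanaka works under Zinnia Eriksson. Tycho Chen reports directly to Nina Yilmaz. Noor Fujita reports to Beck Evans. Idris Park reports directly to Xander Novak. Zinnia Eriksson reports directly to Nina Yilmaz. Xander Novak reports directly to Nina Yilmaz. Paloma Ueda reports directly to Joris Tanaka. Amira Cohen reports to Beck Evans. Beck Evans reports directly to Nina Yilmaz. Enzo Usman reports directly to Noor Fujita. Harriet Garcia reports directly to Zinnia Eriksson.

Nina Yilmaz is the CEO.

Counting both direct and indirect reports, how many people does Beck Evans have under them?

3

Beck Evans directly manages Noor Fujita, Amira Cohen. Under Noor Fujita: Enzo Usman (1). Amira Cohen has no reports. So Beck Evans's organization is 2 direct reports plus everyone under them: 2 + 1 = 3.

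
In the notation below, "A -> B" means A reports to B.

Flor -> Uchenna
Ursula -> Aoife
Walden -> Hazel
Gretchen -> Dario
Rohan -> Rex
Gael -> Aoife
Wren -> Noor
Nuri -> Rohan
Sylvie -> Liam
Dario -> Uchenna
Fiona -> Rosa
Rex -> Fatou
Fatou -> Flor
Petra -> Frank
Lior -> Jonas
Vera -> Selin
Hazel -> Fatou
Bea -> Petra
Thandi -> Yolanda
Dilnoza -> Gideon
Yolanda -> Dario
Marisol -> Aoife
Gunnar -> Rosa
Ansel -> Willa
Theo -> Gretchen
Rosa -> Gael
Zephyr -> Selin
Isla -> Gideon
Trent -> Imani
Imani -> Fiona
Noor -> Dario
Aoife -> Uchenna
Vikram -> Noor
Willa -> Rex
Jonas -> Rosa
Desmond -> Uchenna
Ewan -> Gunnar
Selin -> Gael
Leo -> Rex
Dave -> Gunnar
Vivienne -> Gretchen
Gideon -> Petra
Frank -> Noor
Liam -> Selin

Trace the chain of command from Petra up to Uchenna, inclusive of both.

Petra reports to Frank. Frank reports to Noor. Noor reports to Dario. Dario reports to Uchenna. Uchenna is at the top.

Petra -> Frank -> Noor -> Dario -> Uchenna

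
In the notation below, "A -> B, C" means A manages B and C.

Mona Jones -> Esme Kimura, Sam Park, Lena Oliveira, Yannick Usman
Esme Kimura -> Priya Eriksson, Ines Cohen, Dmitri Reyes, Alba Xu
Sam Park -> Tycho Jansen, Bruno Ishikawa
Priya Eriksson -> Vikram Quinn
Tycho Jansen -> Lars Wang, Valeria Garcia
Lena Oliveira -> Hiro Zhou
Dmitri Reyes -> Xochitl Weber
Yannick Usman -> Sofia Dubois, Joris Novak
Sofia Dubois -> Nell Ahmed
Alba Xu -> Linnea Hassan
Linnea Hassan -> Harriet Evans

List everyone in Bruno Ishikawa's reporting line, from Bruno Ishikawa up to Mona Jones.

Bruno Ishikawa reports to Sam Park. Sam Park reports to Mona Jones. Mona Jones is at the top.

Bruno Ishikawa -> Sam Park -> Mona Jones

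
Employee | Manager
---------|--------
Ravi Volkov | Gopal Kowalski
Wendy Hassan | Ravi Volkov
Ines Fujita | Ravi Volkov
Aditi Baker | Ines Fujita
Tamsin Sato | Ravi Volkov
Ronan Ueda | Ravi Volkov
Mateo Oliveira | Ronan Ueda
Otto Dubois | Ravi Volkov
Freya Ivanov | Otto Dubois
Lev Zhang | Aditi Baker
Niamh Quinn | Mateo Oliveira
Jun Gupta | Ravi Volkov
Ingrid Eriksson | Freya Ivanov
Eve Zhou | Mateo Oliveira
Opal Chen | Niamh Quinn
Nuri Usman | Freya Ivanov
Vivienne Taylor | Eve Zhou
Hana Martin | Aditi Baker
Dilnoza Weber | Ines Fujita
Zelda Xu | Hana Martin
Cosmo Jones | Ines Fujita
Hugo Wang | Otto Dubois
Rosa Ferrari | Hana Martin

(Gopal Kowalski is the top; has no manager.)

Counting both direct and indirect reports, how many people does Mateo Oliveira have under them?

4

Mateo Oliveira directly manages Niamh Quinn, Eve Zhou. Under Niamh Quinn: Opal Chen (1). Under Eve Zhou: Vivienne Taylor (1). So Mateo Oliveira's organization is 2 direct reports plus everyone under them: 2 + 2 = 4.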